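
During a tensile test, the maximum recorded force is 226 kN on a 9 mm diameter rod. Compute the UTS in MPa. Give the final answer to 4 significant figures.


A0 = pi*(d/2)^2 = pi*(9/2)^2 = 63.6173 mm^2
UTS = F_max / A0 = 226*1000 / 63.6173
UTS = 3552 MPa


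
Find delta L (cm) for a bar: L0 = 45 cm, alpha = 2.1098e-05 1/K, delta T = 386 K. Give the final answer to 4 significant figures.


dL = L0 * alpha * dT
dL = 45 * 2.1098e-05 * 386
dL = 0.3665 cm


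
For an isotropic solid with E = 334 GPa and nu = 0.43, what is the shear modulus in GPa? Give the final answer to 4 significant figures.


G = E / (2*(1+nu))
G = 334 / (2*(1+0.43))
G = 116.8 GPa


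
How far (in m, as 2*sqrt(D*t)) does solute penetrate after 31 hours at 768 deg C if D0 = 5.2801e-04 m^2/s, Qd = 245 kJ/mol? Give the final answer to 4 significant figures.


Step 1: D = D0 * exp(-Qd/(R*T))
T = 1041.15 K
D = 5.2801e-04 * exp(-245e3 / (8.314 * 1041.15)) = 2.69472e-16 m^2/s
Step 2: L = 2*sqrt(D*t)
t = 31 h = 111600 s
L = 2*sqrt(2.69472e-16 * 111600) = 1.097e-05 m


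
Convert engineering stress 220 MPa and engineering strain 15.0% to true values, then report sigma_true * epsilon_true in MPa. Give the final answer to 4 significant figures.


sigma_true = sigma_eng * (1 + epsilon_eng)
sigma_true = 220 * (1 + 0.15) = 253 MPa
epsilon_true = ln(1 + epsilon_eng)
epsilon_true = ln(1 + 0.15) = 0.139762
sigma_true * epsilon_true = 253 * 0.139762 = 35.36 MPa


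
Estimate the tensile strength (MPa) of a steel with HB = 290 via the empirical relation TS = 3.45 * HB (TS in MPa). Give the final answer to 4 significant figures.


TS (MPa) = 3.45 * HB
TS = 3.45 * 290
TS = 1001 MPa


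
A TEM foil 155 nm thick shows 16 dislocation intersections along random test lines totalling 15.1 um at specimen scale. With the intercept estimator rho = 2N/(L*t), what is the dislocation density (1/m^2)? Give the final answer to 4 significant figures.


rho = 2N / (L * t)
L = 15.1 um = 1.51e-05 m, t = 155 nm = 1.55e-07 m
rho = 2 * 16 / (1.51e-05 * 1.55e-07)
rho = 1.367e+13 1/m^2


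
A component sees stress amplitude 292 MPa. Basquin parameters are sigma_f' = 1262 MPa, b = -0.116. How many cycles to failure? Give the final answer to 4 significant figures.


sigma_a = sigma_f' * (2*Nf)^b
2*Nf = (sigma_a / sigma_f')^(1/b)
2*Nf = (292 / 1262)^(1/-0.116)
2*Nf = 301974
Nf = 151000 cycles


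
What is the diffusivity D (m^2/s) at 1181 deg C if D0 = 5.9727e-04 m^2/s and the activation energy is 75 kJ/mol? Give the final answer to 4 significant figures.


D = D0 * exp(-Qd / (R*T))
T = 1454.15 K
D = 5.9727e-04 * exp(-75e3 / (8.314 * 1454.15))
D = 1.208e-06 m^2/s


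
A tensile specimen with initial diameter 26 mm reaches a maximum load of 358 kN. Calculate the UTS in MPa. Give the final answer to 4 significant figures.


A0 = pi*(d/2)^2 = pi*(26/2)^2 = 530.929 mm^2
UTS = F_max / A0 = 358*1000 / 530.929
UTS = 674.3 MPa


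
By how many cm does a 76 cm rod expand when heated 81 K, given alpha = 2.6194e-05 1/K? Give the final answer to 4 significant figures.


dL = L0 * alpha * dT
dL = 76 * 2.6194e-05 * 81
dL = 0.1613 cm


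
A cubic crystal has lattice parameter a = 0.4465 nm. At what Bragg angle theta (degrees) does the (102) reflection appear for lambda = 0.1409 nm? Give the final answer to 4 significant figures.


d = a / sqrt(h^2+k^2+l^2)
d = 0.4465 / sqrt(5) = 0.199681 nm
lambda = 2*d*sin(theta)  =>  sin(theta) = lambda / (2*d)
sin(theta) = 0.1409 / (2 * 0.199681) = 0.352813
theta = 20.66 deg


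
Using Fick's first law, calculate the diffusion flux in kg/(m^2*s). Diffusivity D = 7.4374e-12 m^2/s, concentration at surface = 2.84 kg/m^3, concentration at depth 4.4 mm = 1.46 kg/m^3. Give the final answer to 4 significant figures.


J = -D * (dC/dx) = D * (C1 - C2) / dx
J = 7.4374e-12 * (2.84 - 1.46) / 4.4e-03
J = 2.333e-09 kg/(m^2*s)


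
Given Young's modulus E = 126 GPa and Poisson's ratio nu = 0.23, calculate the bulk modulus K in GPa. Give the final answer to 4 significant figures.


K = E / (3*(1-2*nu))
K = 126 / (3*(1-2*0.23))
K = 77.78 GPa


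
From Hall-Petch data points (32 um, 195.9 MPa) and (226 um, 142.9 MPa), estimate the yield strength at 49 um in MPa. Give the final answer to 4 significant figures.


sigma_y = sigma0 + k / sqrt(d)
1/sqrt(d1) = 1/sqrt(3.2e-05) = 176.777;  1/sqrt(d2) = 66.519
k = (sigma1 - sigma2) / (1/sqrt(d1) - 1/sqrt(d2)) = (195.9 - 142.9) / (176.777 - 66.519) = 0.480692 MPa*m^0.5
sigma0 = sigma1 - k/sqrt(d1) = 195.9 - 0.480692*176.777 = 110.925 MPa
sigma_y(d3) = 110.925 + 0.480692 / sqrt(4.9e-05) = 179.6 MPa


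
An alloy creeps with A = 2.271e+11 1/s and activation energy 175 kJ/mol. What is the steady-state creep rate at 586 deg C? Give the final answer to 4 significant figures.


rate = A * exp(-Q / (R*T))
T = 586 + 273.15 = 859.15 K
rate = 2.271e+11 * exp(-175e3 / (8.314 * 859.15))
rate = 5.202 1/s


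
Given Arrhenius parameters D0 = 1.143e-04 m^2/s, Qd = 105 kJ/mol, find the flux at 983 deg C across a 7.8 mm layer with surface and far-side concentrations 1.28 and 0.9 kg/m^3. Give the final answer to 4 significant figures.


Step 1: D = D0 * exp(-Qd/(R*T))
T = 983 + 273.15 = 1256.15 K
D = 1.143e-04 * exp(-105e3 / (8.314 * 1256.15)) = 4.91655e-09 m^2/s
Step 2: J = D * (C1 - C2) / dx
J = 4.91655e-09 * (1.28 - 0.9) / 7.8e-03
J = 2.395e-07 kg/(m^2*s)


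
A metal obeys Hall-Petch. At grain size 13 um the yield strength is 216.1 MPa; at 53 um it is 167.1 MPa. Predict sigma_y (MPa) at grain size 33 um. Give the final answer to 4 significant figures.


sigma_y = sigma0 + k / sqrt(d)
1/sqrt(d1) = 1/sqrt(1.3e-05) = 277.35;  1/sqrt(d2) = 137.361
k = (sigma1 - sigma2) / (1/sqrt(d1) - 1/sqrt(d2)) = (216.1 - 167.1) / (277.35 - 137.361) = 0.350026 MPa*m^0.5
sigma0 = sigma1 - k/sqrt(d1) = 216.1 - 0.350026*277.35 = 119.02 MPa
sigma_y(d3) = 119.02 + 0.350026 / sqrt(3.3e-05) = 180 MPa


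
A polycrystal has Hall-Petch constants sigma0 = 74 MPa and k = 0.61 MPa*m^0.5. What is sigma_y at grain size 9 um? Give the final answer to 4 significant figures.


sigma_y = sigma0 + k / sqrt(d)
d = 9 um = 9e-06 m
sigma_y = 74 + 0.61 / sqrt(9e-06)
sigma_y = 277.3 MPa


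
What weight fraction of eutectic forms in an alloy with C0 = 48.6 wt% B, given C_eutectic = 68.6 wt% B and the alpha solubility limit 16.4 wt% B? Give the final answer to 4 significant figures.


f_primary = (C_e - C0) / (C_e - C_alpha_max)
f_primary = (68.6 - 48.6) / (68.6 - 16.4)
f_primary = 0.383142
f_eutectic = 1 - 0.383142 = 0.6169


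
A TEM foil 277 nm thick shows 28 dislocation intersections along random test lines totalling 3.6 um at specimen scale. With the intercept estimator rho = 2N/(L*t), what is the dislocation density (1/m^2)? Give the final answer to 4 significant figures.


rho = 2N / (L * t)
L = 3.6 um = 3.6e-06 m, t = 277 nm = 2.77e-07 m
rho = 2 * 28 / (3.6e-06 * 2.77e-07)
rho = 5.616e+13 1/m^2


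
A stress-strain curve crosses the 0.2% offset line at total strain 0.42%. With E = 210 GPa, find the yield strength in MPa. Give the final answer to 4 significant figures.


Offset strain = 0.002
Elastic strain at yield = total_strain - offset = 4.2e-03 - 0.002 = 2.2e-03
sigma_y = E * elastic_strain = 210000 * 2.2e-03
sigma_y = 462 MPa


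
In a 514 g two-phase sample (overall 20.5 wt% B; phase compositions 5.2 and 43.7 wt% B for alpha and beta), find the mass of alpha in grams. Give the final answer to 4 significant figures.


f_alpha = (C_beta - C0) / (C_beta - C_alpha)
f_alpha = (43.7 - 20.5) / (43.7 - 5.2) = 0.602597
m_alpha = f_alpha * m_total = 0.602597 * 514 = 309.7 g


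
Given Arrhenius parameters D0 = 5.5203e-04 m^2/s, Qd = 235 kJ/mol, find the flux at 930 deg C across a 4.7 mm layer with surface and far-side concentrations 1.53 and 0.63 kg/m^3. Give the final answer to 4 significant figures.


Step 1: D = D0 * exp(-Qd/(R*T))
T = 930 + 273.15 = 1203.15 K
D = 5.5203e-04 * exp(-235e3 / (8.314 * 1203.15)) = 3.46013e-14 m^2/s
Step 2: J = D * (C1 - C2) / dx
J = 3.46013e-14 * (1.53 - 0.63) / 4.7e-03
J = 6.626e-12 kg/(m^2*s)


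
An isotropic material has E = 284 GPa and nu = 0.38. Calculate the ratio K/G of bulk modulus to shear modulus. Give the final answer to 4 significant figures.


G = E / (2*(1+nu))
G = 284 / (2*(1+0.38)) = 102.899 GPa
K = E / (3*(1-2*nu))
K = 284 / (3*(1-2*0.38)) = 394.444 GPa
K/G = 394.444 / 102.899 = 3.833


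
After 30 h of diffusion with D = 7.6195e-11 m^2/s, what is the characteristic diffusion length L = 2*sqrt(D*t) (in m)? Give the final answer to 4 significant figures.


t = 30 hr = 108000 s
Diffusion length = 2*sqrt(D*t)
= 2*sqrt(7.6195e-11 * 108000)
= 5.737e-03 m


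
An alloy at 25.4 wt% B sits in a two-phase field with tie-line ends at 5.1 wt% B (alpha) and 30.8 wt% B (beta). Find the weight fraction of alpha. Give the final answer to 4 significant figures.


f_alpha = (C_beta - C0) / (C_beta - C_alpha)
f_alpha = (30.8 - 25.4) / (30.8 - 5.1)
f_alpha = 0.2101


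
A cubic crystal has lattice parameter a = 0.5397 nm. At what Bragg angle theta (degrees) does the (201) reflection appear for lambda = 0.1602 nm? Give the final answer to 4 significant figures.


d = a / sqrt(h^2+k^2+l^2)
d = 0.5397 / sqrt(5) = 0.241361 nm
lambda = 2*d*sin(theta)  =>  sin(theta) = lambda / (2*d)
sin(theta) = 0.1602 / (2 * 0.241361) = 0.331868
theta = 19.38 deg


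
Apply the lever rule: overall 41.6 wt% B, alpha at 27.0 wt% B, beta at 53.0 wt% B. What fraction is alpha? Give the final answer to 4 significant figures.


f_alpha = (C_beta - C0) / (C_beta - C_alpha)
f_alpha = (53.0 - 41.6) / (53.0 - 27.0)
f_alpha = 0.4385


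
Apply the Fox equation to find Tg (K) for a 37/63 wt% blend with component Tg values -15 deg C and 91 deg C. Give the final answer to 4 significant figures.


1/Tg = w1/Tg1 + w2/Tg2 (in Kelvin)
Tg1 = 258.15 K, Tg2 = 364.15 K
1/Tg = 0.37/258.15 + 0.63/364.15
Tg = 316.1 K


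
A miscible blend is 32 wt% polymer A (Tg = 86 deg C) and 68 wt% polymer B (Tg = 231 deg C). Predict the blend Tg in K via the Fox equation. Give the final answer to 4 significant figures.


1/Tg = w1/Tg1 + w2/Tg2 (in Kelvin)
Tg1 = 359.15 K, Tg2 = 504.15 K
1/Tg = 0.32/359.15 + 0.68/504.15
Tg = 446.5 K


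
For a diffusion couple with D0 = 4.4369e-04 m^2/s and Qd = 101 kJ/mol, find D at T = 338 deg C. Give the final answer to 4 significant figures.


D = D0 * exp(-Qd / (R*T))
T = 611.15 K
D = 4.4369e-04 * exp(-101e3 / (8.314 * 611.15))
D = 1.034e-12 m^2/s


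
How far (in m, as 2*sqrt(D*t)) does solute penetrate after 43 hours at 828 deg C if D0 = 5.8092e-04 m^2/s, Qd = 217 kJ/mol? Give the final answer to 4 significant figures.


Step 1: D = D0 * exp(-Qd/(R*T))
T = 1101.15 K
D = 5.8092e-04 * exp(-217e3 / (8.314 * 1101.15)) = 2.95146e-14 m^2/s
Step 2: L = 2*sqrt(D*t)
t = 43 h = 154800 s
L = 2*sqrt(2.95146e-14 * 154800) = 1.352e-04 m


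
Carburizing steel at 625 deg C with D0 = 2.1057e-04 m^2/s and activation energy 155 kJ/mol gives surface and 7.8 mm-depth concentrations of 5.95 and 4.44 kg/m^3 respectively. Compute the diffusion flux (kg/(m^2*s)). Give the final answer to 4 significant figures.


Step 1: D = D0 * exp(-Qd/(R*T))
T = 625 + 273.15 = 898.15 K
D = 2.1057e-04 * exp(-155e3 / (8.314 * 898.15)) = 2.03505e-13 m^2/s
Step 2: J = D * (C1 - C2) / dx
J = 2.03505e-13 * (5.95 - 4.44) / 7.8e-03
J = 3.94e-11 kg/(m^2*s)


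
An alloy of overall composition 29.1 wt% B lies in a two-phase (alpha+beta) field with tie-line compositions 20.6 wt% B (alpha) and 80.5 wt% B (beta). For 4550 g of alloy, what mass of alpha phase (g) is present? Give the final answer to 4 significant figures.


f_alpha = (C_beta - C0) / (C_beta - C_alpha)
f_alpha = (80.5 - 29.1) / (80.5 - 20.6) = 0.858097
m_alpha = f_alpha * m_total = 0.858097 * 4550 = 3904 g


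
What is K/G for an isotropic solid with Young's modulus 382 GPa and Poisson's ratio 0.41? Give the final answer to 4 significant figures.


G = E / (2*(1+nu))
G = 382 / (2*(1+0.41)) = 135.461 GPa
K = E / (3*(1-2*nu))
K = 382 / (3*(1-2*0.41)) = 707.407 GPa
K/G = 707.407 / 135.461 = 5.222


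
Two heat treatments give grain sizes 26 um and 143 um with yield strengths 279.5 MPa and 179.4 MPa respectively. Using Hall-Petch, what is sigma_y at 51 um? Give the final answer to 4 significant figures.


sigma_y = sigma0 + k / sqrt(d)
1/sqrt(d1) = 1/sqrt(2.6e-05) = 196.116;  1/sqrt(d2) = 83.6242
k = (sigma1 - sigma2) / (1/sqrt(d1) - 1/sqrt(d2)) = (279.5 - 179.4) / (196.116 - 83.6242) = 0.889842 MPa*m^0.5
sigma0 = sigma1 - k/sqrt(d1) = 279.5 - 0.889842*196.116 = 104.988 MPa
sigma_y(d3) = 104.988 + 0.889842 / sqrt(5.1e-05) = 229.6 MPa


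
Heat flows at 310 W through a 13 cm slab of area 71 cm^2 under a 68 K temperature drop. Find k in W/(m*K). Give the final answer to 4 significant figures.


k = Q*L / (A*dT)
L = 0.13 m, A = 7.1e-03 m^2
k = 310 * 0.13 / (7.1e-03 * 68)
k = 83.47 W/(m*K)


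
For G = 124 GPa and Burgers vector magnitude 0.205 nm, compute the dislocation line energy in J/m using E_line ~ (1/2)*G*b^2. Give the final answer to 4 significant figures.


E = G*b^2/2
b = 0.205 nm = 2.05e-10 m
G = 124 GPa = 1.24e+11 Pa
E = 0.5 * 1.24e+11 * (2.05e-10)^2
E = 2.606e-09 J/m


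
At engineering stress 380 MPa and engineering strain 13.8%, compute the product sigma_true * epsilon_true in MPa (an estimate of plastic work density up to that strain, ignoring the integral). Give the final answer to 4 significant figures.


sigma_true = sigma_eng * (1 + epsilon_eng)
sigma_true = 380 * (1 + 0.138) = 432.44 MPa
epsilon_true = ln(1 + epsilon_eng)
epsilon_true = ln(1 + 0.138) = 0.129272
sigma_true * epsilon_true = 432.44 * 0.129272 = 55.9 MPa


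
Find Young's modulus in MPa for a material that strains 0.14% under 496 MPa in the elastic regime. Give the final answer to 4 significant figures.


E = sigma / epsilon
epsilon = 0.14% = 1.4e-03
E = 496 / 1.4e-03
E = 354300 MPa


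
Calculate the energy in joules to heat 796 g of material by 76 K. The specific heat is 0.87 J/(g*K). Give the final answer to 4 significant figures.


Q = m * cp * dT
Q = 796 * 0.87 * 76
Q = 52630 J


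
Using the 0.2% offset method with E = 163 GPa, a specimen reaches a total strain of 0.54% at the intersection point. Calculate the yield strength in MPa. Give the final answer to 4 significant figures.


Offset strain = 0.002
Elastic strain at yield = total_strain - offset = 5.4e-03 - 0.002 = 3.4e-03
sigma_y = E * elastic_strain = 163000 * 3.4e-03
sigma_y = 554.2 MPa


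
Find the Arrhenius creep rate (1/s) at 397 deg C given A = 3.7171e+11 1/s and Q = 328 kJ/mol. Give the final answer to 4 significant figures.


rate = A * exp(-Q / (R*T))
T = 397 + 273.15 = 670.15 K
rate = 3.7171e+11 * exp(-328e3 / (8.314 * 670.15))
rate = 1.008e-14 1/s


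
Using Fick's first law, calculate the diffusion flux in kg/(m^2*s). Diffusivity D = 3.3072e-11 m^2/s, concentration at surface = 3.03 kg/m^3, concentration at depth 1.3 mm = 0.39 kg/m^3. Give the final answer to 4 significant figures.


J = -D * (dC/dx) = D * (C1 - C2) / dx
J = 3.3072e-11 * (3.03 - 0.39) / 1.3e-03
J = 6.716e-08 kg/(m^2*s)


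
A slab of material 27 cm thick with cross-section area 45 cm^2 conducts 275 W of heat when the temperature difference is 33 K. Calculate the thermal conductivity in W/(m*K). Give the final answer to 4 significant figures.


k = Q*L / (A*dT)
L = 0.27 m, A = 4.5e-03 m^2
k = 275 * 0.27 / (4.5e-03 * 33)
k = 500 W/(m*K)


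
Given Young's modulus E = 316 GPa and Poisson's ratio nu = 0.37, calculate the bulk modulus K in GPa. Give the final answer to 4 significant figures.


K = E / (3*(1-2*nu))
K = 316 / (3*(1-2*0.37))
K = 405.1 GPa


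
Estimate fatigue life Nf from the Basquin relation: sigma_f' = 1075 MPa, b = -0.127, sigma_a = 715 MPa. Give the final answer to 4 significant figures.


sigma_a = sigma_f' * (2*Nf)^b
2*Nf = (sigma_a / sigma_f')^(1/b)
2*Nf = (715 / 1075)^(1/-0.127)
2*Nf = 24.8032
Nf = 12.4 cycles


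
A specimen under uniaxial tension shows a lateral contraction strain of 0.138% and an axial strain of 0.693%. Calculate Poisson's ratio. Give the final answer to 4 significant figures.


nu = -epsilon_lat / epsilon_axial
Lateral strain is contraction (negative), so using magnitudes:
nu = 0.138 / 0.693
nu = 0.1991


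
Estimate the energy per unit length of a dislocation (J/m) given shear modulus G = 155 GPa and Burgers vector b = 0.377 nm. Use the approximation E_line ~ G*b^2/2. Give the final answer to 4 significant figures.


E = G*b^2/2
b = 0.377 nm = 3.77e-10 m
G = 155 GPa = 1.55e+11 Pa
E = 0.5 * 1.55e+11 * (3.77e-10)^2
E = 1.101e-08 J/m


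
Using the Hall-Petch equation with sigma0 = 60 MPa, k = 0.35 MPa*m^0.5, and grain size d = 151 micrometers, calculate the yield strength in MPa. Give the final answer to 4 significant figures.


sigma_y = sigma0 + k / sqrt(d)
d = 151 um = 1.51e-04 m
sigma_y = 60 + 0.35 / sqrt(1.51e-04)
sigma_y = 88.48 MPa


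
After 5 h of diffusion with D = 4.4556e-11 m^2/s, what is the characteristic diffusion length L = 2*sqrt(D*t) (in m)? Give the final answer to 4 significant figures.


t = 5 hr = 18000 s
Diffusion length = 2*sqrt(D*t)
= 2*sqrt(4.4556e-11 * 18000)
= 1.791e-03 m


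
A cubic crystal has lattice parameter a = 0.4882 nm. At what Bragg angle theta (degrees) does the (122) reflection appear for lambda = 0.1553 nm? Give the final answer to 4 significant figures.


d = a / sqrt(h^2+k^2+l^2)
d = 0.4882 / sqrt(9) = 0.162733 nm
lambda = 2*d*sin(theta)  =>  sin(theta) = lambda / (2*d)
sin(theta) = 0.1553 / (2 * 0.162733) = 0.477161
theta = 28.5 deg


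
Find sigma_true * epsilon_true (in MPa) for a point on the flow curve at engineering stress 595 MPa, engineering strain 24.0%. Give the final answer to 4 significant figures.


sigma_true = sigma_eng * (1 + epsilon_eng)
sigma_true = 595 * (1 + 0.24) = 737.8 MPa
epsilon_true = ln(1 + epsilon_eng)
epsilon_true = ln(1 + 0.24) = 0.215111
sigma_true * epsilon_true = 737.8 * 0.215111 = 158.7 MPa


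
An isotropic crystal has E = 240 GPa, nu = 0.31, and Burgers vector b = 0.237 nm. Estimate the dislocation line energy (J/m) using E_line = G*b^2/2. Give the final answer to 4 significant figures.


Step 1: G = E / (2*(1+nu))
G = 240 / (2*(1+0.31)) = 91.6031 GPa = 9.16031e+10 Pa
Step 2: E_line = G*b^2/2
b = 0.237 nm = 2.37e-10 m
E_line = 0.5 * 9.16031e+10 * (2.37e-10)^2 = 2.573e-09 J/m


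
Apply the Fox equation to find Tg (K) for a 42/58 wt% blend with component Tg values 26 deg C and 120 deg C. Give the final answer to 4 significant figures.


1/Tg = w1/Tg1 + w2/Tg2 (in Kelvin)
Tg1 = 299.15 K, Tg2 = 393.15 K
1/Tg = 0.42/299.15 + 0.58/393.15
Tg = 347.3 K


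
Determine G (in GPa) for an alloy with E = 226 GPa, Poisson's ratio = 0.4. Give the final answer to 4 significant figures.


G = E / (2*(1+nu))
G = 226 / (2*(1+0.4))
G = 80.71 GPa


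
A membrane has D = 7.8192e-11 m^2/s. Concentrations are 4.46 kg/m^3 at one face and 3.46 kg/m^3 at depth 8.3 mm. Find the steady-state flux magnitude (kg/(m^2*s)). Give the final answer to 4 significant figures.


J = -D * (dC/dx) = D * (C1 - C2) / dx
J = 7.8192e-11 * (4.46 - 3.46) / 8.3e-03
J = 9.421e-09 kg/(m^2*s)


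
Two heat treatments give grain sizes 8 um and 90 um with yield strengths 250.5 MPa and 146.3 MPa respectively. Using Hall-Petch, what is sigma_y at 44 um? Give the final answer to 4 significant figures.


sigma_y = sigma0 + k / sqrt(d)
1/sqrt(d1) = 1/sqrt(8e-06) = 353.553;  1/sqrt(d2) = 105.409
k = (sigma1 - sigma2) / (1/sqrt(d1) - 1/sqrt(d2)) = (250.5 - 146.3) / (353.553 - 105.409) = 0.419917 MPa*m^0.5
sigma0 = sigma1 - k/sqrt(d1) = 250.5 - 0.419917*353.553 = 102.037 MPa
sigma_y(d3) = 102.037 + 0.419917 / sqrt(4.4e-05) = 165.3 MPa


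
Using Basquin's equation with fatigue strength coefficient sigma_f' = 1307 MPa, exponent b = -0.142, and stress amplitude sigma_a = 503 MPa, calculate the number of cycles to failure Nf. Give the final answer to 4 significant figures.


sigma_a = sigma_f' * (2*Nf)^b
2*Nf = (sigma_a / sigma_f')^(1/b)
2*Nf = (503 / 1307)^(1/-0.142)
2*Nf = 832.676
Nf = 416.3 cycles


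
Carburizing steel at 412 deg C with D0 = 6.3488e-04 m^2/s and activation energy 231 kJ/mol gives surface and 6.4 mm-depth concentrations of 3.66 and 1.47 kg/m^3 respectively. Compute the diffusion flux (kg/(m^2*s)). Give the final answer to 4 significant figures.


Step 1: D = D0 * exp(-Qd/(R*T))
T = 412 + 273.15 = 685.15 K
D = 6.3488e-04 * exp(-231e3 / (8.314 * 685.15)) = 1.55245e-21 m^2/s
Step 2: J = D * (C1 - C2) / dx
J = 1.55245e-21 * (3.66 - 1.47) / 6.4e-03
J = 5.312e-19 kg/(m^2*s)


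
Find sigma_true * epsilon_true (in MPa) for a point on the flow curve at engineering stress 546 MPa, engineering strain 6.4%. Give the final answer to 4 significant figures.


sigma_true = sigma_eng * (1 + epsilon_eng)
sigma_true = 546 * (1 + 0.064) = 580.944 MPa
epsilon_true = ln(1 + epsilon_eng)
epsilon_true = ln(1 + 0.064) = 0.0620354
sigma_true * epsilon_true = 580.944 * 0.0620354 = 36.04 MPa


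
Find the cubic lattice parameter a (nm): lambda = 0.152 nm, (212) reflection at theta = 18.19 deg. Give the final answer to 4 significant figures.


d = lambda / (2*sin(theta))
d = 0.152 / (2*sin(18.19 deg))
d = 0.243458 nm
a = d * sqrt(h^2+k^2+l^2) = 0.243458 * sqrt(9)
a = 0.7304 nm


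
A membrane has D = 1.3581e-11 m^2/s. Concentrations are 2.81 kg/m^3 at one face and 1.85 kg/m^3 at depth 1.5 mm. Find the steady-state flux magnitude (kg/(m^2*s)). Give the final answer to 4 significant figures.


J = -D * (dC/dx) = D * (C1 - C2) / dx
J = 1.3581e-11 * (2.81 - 1.85) / 1.5e-03
J = 8.692e-09 kg/(m^2*s)


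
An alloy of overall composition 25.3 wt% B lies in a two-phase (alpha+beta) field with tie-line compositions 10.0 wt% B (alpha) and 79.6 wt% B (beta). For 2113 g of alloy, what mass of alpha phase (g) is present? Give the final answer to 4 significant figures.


f_alpha = (C_beta - C0) / (C_beta - C_alpha)
f_alpha = (79.6 - 25.3) / (79.6 - 10.0) = 0.780172
m_alpha = f_alpha * m_total = 0.780172 * 2113 = 1649 g


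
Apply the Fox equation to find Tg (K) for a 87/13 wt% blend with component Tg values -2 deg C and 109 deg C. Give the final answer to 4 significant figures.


1/Tg = w1/Tg1 + w2/Tg2 (in Kelvin)
Tg1 = 271.15 K, Tg2 = 382.15 K
1/Tg = 0.87/271.15 + 0.13/382.15
Tg = 281.8 K


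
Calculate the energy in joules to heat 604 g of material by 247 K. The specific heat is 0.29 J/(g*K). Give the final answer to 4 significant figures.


Q = m * cp * dT
Q = 604 * 0.29 * 247
Q = 43260 J


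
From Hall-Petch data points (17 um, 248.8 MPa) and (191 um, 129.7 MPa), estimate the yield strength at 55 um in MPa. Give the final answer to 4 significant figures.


sigma_y = sigma0 + k / sqrt(d)
1/sqrt(d1) = 1/sqrt(1.7e-05) = 242.536;  1/sqrt(d2) = 72.3575
k = (sigma1 - sigma2) / (1/sqrt(d1) - 1/sqrt(d2)) = (248.8 - 129.7) / (242.536 - 72.3575) = 0.699855 MPa*m^0.5
sigma0 = sigma1 - k/sqrt(d1) = 248.8 - 0.699855*242.536 = 79.0603 MPa
sigma_y(d3) = 79.0603 + 0.699855 / sqrt(5.5e-05) = 173.4 MPa


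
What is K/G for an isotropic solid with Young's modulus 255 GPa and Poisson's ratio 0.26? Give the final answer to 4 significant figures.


G = E / (2*(1+nu))
G = 255 / (2*(1+0.26)) = 101.19 GPa
K = E / (3*(1-2*nu))
K = 255 / (3*(1-2*0.26)) = 177.083 GPa
K/G = 177.083 / 101.19 = 1.75


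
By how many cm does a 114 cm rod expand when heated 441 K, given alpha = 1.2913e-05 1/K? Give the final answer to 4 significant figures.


dL = L0 * alpha * dT
dL = 114 * 1.2913e-05 * 441
dL = 0.6492 cm


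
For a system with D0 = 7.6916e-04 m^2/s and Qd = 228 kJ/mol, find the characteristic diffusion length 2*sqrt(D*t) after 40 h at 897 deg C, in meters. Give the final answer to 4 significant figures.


Step 1: D = D0 * exp(-Qd/(R*T))
T = 1170.15 K
D = 7.6916e-04 * exp(-228e3 / (8.314 * 1170.15)) = 5.10383e-14 m^2/s
Step 2: L = 2*sqrt(D*t)
t = 40 h = 144000 s
L = 2*sqrt(5.10383e-14 * 144000) = 1.715e-04 m


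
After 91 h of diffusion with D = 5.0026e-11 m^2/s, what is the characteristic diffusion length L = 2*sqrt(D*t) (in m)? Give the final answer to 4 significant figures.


t = 91 hr = 327600 s
Diffusion length = 2*sqrt(D*t)
= 2*sqrt(5.0026e-11 * 327600)
= 8.097e-03 m


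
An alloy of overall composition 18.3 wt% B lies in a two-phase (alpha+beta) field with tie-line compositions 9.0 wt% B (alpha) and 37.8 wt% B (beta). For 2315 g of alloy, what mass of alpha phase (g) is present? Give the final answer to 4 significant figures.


f_alpha = (C_beta - C0) / (C_beta - C_alpha)
f_alpha = (37.8 - 18.3) / (37.8 - 9.0) = 0.677083
m_alpha = f_alpha * m_total = 0.677083 * 2315 = 1567 g


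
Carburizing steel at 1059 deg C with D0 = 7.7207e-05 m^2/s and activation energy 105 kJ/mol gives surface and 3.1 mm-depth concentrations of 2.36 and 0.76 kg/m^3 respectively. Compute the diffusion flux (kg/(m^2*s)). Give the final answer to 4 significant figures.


Step 1: D = D0 * exp(-Qd/(R*T))
T = 1059 + 273.15 = 1332.15 K
D = 7.7207e-05 * exp(-105e3 / (8.314 * 1332.15)) = 5.89354e-09 m^2/s
Step 2: J = D * (C1 - C2) / dx
J = 5.89354e-09 * (2.36 - 0.76) / 3.1e-03
J = 3.042e-06 kg/(m^2*s)


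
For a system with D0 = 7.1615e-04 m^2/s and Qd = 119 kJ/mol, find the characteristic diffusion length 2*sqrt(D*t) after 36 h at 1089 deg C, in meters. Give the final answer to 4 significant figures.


Step 1: D = D0 * exp(-Qd/(R*T))
T = 1362.15 K
D = 7.1615e-04 * exp(-119e3 / (8.314 * 1362.15)) = 1.95669e-08 m^2/s
Step 2: L = 2*sqrt(D*t)
t = 36 h = 129600 s
L = 2*sqrt(1.95669e-08 * 129600) = 0.1007 m


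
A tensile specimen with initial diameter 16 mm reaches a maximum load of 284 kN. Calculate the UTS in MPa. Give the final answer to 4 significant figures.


A0 = pi*(d/2)^2 = pi*(16/2)^2 = 201.062 mm^2
UTS = F_max / A0 = 284*1000 / 201.062
UTS = 1413 MPa


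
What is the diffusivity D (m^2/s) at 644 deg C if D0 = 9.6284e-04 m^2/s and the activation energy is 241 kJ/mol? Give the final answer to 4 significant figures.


D = D0 * exp(-Qd / (R*T))
T = 917.15 K
D = 9.6284e-04 * exp(-241e3 / (8.314 * 917.15))
D = 1.809e-17 m^2/s


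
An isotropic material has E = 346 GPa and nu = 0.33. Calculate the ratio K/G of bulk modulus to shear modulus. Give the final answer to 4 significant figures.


G = E / (2*(1+nu))
G = 346 / (2*(1+0.33)) = 130.075 GPa
K = E / (3*(1-2*nu))
K = 346 / (3*(1-2*0.33)) = 339.216 GPa
K/G = 339.216 / 130.075 = 2.608


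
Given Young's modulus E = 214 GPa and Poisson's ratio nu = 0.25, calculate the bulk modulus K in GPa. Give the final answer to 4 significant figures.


K = E / (3*(1-2*nu))
K = 214 / (3*(1-2*0.25))
K = 142.7 GPa


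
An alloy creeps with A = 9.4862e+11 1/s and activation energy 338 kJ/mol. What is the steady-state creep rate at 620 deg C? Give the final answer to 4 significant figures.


rate = A * exp(-Q / (R*T))
T = 620 + 273.15 = 893.15 K
rate = 9.4862e+11 * exp(-338e3 / (8.314 * 893.15))
rate = 1.618e-08 1/s


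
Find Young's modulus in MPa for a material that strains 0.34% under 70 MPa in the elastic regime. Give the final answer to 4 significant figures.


E = sigma / epsilon
epsilon = 0.34% = 3.4e-03
E = 70 / 3.4e-03
E = 20590 MPa


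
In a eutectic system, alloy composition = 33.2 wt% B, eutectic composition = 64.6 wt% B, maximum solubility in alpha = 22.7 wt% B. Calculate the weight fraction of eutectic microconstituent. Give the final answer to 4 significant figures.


f_primary = (C_e - C0) / (C_e - C_alpha_max)
f_primary = (64.6 - 33.2) / (64.6 - 22.7)
f_primary = 0.749403
f_eutectic = 1 - 0.749403 = 0.2506


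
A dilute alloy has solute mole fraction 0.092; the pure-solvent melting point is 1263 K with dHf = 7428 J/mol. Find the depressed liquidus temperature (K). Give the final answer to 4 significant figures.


dT = R*Tm^2*x / dHf
dT = 8.314 * 1263^2 * 0.092 / 7428
dT = 164.26 K
T_new = 1263 - 164.26 = 1099 K


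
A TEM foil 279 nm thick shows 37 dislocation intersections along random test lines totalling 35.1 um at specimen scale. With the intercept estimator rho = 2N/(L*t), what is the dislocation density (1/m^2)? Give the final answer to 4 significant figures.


rho = 2N / (L * t)
L = 35.1 um = 3.51e-05 m, t = 279 nm = 2.79e-07 m
rho = 2 * 37 / (3.51e-05 * 2.79e-07)
rho = 7.556e+12 1/m^2


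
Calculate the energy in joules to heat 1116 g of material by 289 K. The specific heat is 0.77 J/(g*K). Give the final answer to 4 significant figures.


Q = m * cp * dT
Q = 1116 * 0.77 * 289
Q = 248300 J


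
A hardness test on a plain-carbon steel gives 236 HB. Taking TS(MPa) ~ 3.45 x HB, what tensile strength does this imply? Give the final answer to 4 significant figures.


TS (MPa) = 3.45 * HB
TS = 3.45 * 236
TS = 814.2 MPa


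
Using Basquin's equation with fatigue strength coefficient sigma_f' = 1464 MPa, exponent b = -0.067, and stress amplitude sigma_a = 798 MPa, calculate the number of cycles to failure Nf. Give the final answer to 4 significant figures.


sigma_a = sigma_f' * (2*Nf)^b
2*Nf = (sigma_a / sigma_f')^(1/b)
2*Nf = (798 / 1464)^(1/-0.067)
2*Nf = 8578.39
Nf = 4289 cycles


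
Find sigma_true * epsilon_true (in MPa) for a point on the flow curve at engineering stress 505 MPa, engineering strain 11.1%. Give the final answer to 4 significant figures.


sigma_true = sigma_eng * (1 + epsilon_eng)
sigma_true = 505 * (1 + 0.111) = 561.055 MPa
epsilon_true = ln(1 + epsilon_eng)
epsilon_true = ln(1 + 0.111) = 0.105261
sigma_true * epsilon_true = 561.055 * 0.105261 = 59.06 MPa


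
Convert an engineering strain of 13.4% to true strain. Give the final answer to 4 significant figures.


epsilon_true = ln(1 + epsilon_eng)
epsilon_true = ln(1 + 0.134)
epsilon_true = 0.1258


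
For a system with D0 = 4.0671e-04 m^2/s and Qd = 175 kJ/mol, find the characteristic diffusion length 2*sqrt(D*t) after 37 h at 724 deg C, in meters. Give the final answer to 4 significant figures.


Step 1: D = D0 * exp(-Qd/(R*T))
T = 997.15 K
D = 4.0671e-04 * exp(-175e3 / (8.314 * 997.15)) = 2.76545e-13 m^2/s
Step 2: L = 2*sqrt(D*t)
t = 37 h = 133200 s
L = 2*sqrt(2.76545e-13 * 133200) = 3.839e-04 m


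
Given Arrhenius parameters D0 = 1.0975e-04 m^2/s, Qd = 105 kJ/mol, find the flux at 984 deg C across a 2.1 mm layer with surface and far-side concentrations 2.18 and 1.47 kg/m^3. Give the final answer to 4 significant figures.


Step 1: D = D0 * exp(-Qd/(R*T))
T = 984 + 273.15 = 1257.15 K
D = 1.0975e-04 * exp(-105e3 / (8.314 * 1257.15)) = 4.75874e-09 m^2/s
Step 2: J = D * (C1 - C2) / dx
J = 4.75874e-09 * (2.18 - 1.47) / 2.1e-03
J = 1.609e-06 kg/(m^2*s)


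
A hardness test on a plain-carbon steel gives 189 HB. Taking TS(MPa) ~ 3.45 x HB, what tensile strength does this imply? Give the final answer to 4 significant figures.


TS (MPa) = 3.45 * HB
TS = 3.45 * 189
TS = 652.1 MPa


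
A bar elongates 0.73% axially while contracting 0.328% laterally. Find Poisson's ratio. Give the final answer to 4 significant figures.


nu = -epsilon_lat / epsilon_axial
Lateral strain is contraction (negative), so using magnitudes:
nu = 0.328 / 0.73
nu = 0.4493


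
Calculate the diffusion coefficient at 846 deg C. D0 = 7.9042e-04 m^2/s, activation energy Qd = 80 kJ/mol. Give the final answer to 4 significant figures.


D = D0 * exp(-Qd / (R*T))
T = 1119.15 K
D = 7.9042e-04 * exp(-80e3 / (8.314 * 1119.15))
D = 1.458e-07 m^2/s


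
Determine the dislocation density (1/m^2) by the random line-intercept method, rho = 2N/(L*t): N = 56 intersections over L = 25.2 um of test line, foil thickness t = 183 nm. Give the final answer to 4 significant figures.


rho = 2N / (L * t)
L = 25.2 um = 2.52e-05 m, t = 183 nm = 1.83e-07 m
rho = 2 * 56 / (2.52e-05 * 1.83e-07)
rho = 2.429e+13 1/m^2


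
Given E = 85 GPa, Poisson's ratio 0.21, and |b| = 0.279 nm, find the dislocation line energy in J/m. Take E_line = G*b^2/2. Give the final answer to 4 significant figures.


Step 1: G = E / (2*(1+nu))
G = 85 / (2*(1+0.21)) = 35.124 GPa = 3.5124e+10 Pa
Step 2: E_line = G*b^2/2
b = 0.279 nm = 2.79e-10 m
E_line = 0.5 * 3.5124e+10 * (2.79e-10)^2 = 1.367e-09 J/m


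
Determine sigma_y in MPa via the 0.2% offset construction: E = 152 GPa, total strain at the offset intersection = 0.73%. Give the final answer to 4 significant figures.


Offset strain = 0.002
Elastic strain at yield = total_strain - offset = 7.3e-03 - 0.002 = 5.3e-03
sigma_y = E * elastic_strain = 152000 * 5.3e-03
sigma_y = 805.6 MPa


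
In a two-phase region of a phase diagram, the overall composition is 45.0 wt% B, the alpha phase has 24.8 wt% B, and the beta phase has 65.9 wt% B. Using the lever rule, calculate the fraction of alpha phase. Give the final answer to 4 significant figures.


f_alpha = (C_beta - C0) / (C_beta - C_alpha)
f_alpha = (65.9 - 45.0) / (65.9 - 24.8)
f_alpha = 0.5085


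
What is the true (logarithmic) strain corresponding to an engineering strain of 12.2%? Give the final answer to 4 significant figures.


epsilon_true = ln(1 + epsilon_eng)
epsilon_true = ln(1 + 0.122)
epsilon_true = 0.1151


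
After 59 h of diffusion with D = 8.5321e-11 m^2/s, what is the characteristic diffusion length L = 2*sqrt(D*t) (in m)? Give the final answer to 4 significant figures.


t = 59 hr = 212400 s
Diffusion length = 2*sqrt(D*t)
= 2*sqrt(8.5321e-11 * 212400)
= 8.514e-03 m


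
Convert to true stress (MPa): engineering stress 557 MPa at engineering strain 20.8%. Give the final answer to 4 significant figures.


sigma_true = sigma_eng * (1 + epsilon_eng)
sigma_true = 557 * (1 + 0.208)
sigma_true = 672.9 MPa


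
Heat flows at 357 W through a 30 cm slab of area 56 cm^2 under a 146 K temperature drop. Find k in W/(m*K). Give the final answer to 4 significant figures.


k = Q*L / (A*dT)
L = 0.3 m, A = 5.6e-03 m^2
k = 357 * 0.3 / (5.6e-03 * 146)
k = 131 W/(m*K)


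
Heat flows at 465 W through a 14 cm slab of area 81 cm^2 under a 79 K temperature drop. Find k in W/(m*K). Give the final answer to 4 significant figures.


k = Q*L / (A*dT)
L = 0.14 m, A = 8.1e-03 m^2
k = 465 * 0.14 / (8.1e-03 * 79)
k = 101.7 W/(m*K)


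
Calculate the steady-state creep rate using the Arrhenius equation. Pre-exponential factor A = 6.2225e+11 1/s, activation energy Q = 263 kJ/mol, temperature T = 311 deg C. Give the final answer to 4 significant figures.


rate = A * exp(-Q / (R*T))
T = 311 + 273.15 = 584.15 K
rate = 6.2225e+11 * exp(-263e3 / (8.314 * 584.15))
rate = 1.887e-12 1/s


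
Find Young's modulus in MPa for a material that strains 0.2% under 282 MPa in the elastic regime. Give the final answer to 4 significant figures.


E = sigma / epsilon
epsilon = 0.2% = 2e-03
E = 282 / 2e-03
E = 141000 MPa


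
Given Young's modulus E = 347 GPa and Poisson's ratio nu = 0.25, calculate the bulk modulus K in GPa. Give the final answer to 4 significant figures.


K = E / (3*(1-2*nu))
K = 347 / (3*(1-2*0.25))
K = 231.3 GPa


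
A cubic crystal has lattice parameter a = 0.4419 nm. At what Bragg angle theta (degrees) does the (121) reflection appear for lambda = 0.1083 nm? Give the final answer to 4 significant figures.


d = a / sqrt(h^2+k^2+l^2)
d = 0.4419 / sqrt(6) = 0.180405 nm
lambda = 2*d*sin(theta)  =>  sin(theta) = lambda / (2*d)
sin(theta) = 0.1083 / (2 * 0.180405) = 0.300158
theta = 17.47 deg


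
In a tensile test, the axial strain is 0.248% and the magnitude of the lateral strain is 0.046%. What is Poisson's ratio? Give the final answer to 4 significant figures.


nu = -epsilon_lat / epsilon_axial
Lateral strain is contraction (negative), so using magnitudes:
nu = 0.046 / 0.248
nu = 0.1855


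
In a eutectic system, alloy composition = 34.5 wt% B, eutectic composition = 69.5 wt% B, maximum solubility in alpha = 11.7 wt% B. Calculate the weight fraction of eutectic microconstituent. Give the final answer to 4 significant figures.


f_primary = (C_e - C0) / (C_e - C_alpha_max)
f_primary = (69.5 - 34.5) / (69.5 - 11.7)
f_primary = 0.605536
f_eutectic = 1 - 0.605536 = 0.3945


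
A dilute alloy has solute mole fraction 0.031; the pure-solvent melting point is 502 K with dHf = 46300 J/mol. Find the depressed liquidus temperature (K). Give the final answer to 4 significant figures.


dT = R*Tm^2*x / dHf
dT = 8.314 * 502^2 * 0.031 / 46300
dT = 1.40281 K
T_new = 502 - 1.40281 = 500.6 K


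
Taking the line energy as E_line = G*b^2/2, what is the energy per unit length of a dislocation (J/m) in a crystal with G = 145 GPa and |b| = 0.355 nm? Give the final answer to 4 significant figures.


E = G*b^2/2
b = 0.355 nm = 3.55e-10 m
G = 145 GPa = 1.45e+11 Pa
E = 0.5 * 1.45e+11 * (3.55e-10)^2
E = 9.137e-09 J/m


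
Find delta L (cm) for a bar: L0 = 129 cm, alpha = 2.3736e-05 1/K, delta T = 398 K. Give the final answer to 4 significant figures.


dL = L0 * alpha * dT
dL = 129 * 2.3736e-05 * 398
dL = 1.219 cm


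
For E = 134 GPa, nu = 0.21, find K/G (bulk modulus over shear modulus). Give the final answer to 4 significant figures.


G = E / (2*(1+nu))
G = 134 / (2*(1+0.21)) = 55.3719 GPa
K = E / (3*(1-2*nu))
K = 134 / (3*(1-2*0.21)) = 77.0115 GPa
K/G = 77.0115 / 55.3719 = 1.391


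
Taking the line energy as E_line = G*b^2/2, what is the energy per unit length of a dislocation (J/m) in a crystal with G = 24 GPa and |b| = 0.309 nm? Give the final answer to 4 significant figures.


E = G*b^2/2
b = 0.309 nm = 3.09e-10 m
G = 24 GPa = 2.4e+10 Pa
E = 0.5 * 2.4e+10 * (3.09e-10)^2
E = 1.146e-09 J/m


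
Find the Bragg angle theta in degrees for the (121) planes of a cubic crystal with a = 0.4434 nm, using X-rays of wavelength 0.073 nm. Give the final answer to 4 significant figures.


d = a / sqrt(h^2+k^2+l^2)
d = 0.4434 / sqrt(6) = 0.181017 nm
lambda = 2*d*sin(theta)  =>  sin(theta) = lambda / (2*d)
sin(theta) = 0.073 / (2 * 0.181017) = 0.201638
theta = 11.63 deg


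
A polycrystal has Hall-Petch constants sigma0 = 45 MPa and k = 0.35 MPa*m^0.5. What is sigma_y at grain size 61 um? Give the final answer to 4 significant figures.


sigma_y = sigma0 + k / sqrt(d)
d = 61 um = 6.1e-05 m
sigma_y = 45 + 0.35 / sqrt(6.1e-05)
sigma_y = 89.81 MPa


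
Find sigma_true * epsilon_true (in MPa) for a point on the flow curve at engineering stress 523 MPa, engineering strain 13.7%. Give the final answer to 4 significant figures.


sigma_true = sigma_eng * (1 + epsilon_eng)
sigma_true = 523 * (1 + 0.137) = 594.651 MPa
epsilon_true = ln(1 + epsilon_eng)
epsilon_true = ln(1 + 0.137) = 0.128393
sigma_true * epsilon_true = 594.651 * 0.128393 = 76.35 MPa


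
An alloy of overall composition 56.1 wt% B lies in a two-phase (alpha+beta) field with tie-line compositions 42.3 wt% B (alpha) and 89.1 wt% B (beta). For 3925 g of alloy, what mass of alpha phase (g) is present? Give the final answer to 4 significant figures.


f_alpha = (C_beta - C0) / (C_beta - C_alpha)
f_alpha = (89.1 - 56.1) / (89.1 - 42.3) = 0.705128
m_alpha = f_alpha * m_total = 0.705128 * 3925 = 2768 g


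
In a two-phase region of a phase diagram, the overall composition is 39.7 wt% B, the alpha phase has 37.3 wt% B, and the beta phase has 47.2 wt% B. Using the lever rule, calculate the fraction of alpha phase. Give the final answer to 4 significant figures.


f_alpha = (C_beta - C0) / (C_beta - C_alpha)
f_alpha = (47.2 - 39.7) / (47.2 - 37.3)
f_alpha = 0.7576


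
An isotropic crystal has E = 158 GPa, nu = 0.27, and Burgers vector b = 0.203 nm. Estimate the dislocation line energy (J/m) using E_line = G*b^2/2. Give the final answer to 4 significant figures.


Step 1: G = E / (2*(1+nu))
G = 158 / (2*(1+0.27)) = 62.2047 GPa = 6.22047e+10 Pa
Step 2: E_line = G*b^2/2
b = 0.203 nm = 2.03e-10 m
E_line = 0.5 * 6.22047e+10 * (2.03e-10)^2 = 1.282e-09 J/m


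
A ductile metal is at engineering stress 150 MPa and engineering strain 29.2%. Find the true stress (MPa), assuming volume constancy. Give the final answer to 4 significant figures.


sigma_true = sigma_eng * (1 + epsilon_eng)
sigma_true = 150 * (1 + 0.292)
sigma_true = 193.8 MPa
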